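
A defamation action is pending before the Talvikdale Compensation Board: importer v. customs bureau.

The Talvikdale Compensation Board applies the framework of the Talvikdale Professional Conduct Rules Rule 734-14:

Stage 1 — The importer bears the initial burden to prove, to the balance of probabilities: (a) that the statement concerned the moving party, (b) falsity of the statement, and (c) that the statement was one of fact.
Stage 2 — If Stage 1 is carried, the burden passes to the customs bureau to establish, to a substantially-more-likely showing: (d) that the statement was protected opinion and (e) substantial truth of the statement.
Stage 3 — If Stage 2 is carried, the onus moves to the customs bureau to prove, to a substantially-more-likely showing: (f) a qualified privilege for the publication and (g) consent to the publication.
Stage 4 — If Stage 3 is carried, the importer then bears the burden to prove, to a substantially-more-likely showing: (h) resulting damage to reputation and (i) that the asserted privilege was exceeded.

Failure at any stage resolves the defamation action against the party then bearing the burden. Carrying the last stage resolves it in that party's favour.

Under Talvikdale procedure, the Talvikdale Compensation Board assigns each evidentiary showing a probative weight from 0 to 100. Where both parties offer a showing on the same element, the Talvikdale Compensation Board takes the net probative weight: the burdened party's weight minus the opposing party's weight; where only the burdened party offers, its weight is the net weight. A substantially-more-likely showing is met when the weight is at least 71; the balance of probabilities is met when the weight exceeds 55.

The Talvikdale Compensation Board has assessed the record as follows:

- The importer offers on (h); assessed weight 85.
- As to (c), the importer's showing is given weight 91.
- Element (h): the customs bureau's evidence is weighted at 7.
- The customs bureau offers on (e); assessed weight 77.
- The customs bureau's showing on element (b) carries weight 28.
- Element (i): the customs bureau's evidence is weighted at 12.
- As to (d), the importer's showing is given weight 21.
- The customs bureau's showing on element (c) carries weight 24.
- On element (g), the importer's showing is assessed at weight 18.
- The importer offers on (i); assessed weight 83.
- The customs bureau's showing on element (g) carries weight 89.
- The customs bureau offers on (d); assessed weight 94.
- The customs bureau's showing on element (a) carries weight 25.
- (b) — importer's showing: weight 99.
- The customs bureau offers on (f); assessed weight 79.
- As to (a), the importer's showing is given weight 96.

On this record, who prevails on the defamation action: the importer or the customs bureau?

importer

Stage 1 (importer, the balance of probabilities, weight exceeds 55): (a) net 96−25=71 > 55 — meets; (b) net 99−28=71 > 55 — meets; (c) net 91−24=67 > 55 — meets.
  All elements met. The burden passes to the customs bureau.
Stage 2 (customs bureau, a substantially-more-likely showing, weight is at least 71): (d) net 94−21=73 ≥ 71 — meets; (e) 77 ≥ 71 — meets.
  Stage 2 is satisfied; the customs bureau continues to bear the burden.
Stage 3 (customs bureau, a substantially-more-likely showing, weight is at least 71): (f) 79 ≥ 71 — meets; (g) net 89−18=71 ≥ 71 — meets.
  Stage 3 carried; the burden shifts to the importer.
Stage 4 (importer, a substantially-more-likely showing, weight is at least 71): (h) net 85−7=78 ≥ 71 — meets; (i) net 83−12=71 ≥ 71 — meets.
  All elements met at the final stage.
Every stage carried; the importer prevails.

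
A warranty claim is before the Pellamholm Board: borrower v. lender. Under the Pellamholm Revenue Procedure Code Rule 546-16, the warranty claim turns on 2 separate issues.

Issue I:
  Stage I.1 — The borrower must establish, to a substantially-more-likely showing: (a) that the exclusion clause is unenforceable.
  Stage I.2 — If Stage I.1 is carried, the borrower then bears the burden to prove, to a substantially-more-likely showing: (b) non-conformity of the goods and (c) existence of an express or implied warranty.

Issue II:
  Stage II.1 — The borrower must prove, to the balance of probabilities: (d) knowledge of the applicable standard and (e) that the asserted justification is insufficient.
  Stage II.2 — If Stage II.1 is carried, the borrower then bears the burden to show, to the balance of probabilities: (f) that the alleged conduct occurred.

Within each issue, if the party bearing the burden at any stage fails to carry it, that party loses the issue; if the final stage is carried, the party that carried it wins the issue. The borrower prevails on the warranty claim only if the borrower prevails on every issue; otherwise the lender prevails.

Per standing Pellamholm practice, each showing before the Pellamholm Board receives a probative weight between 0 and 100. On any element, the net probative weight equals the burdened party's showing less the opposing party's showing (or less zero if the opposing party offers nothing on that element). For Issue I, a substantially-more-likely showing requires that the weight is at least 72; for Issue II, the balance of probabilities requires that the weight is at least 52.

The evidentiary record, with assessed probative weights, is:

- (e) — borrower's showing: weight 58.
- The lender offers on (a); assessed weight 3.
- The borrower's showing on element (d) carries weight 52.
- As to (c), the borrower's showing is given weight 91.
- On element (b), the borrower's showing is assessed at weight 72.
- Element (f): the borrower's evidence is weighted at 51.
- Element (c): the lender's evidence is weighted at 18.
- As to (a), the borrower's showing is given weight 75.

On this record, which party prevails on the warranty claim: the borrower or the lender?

— Issue I —
Stage I.1 (borrower, a substantially-more-likely showing, weight is at least 72): (a) net 75−3=72 ≥ 72 — meets.
  All elements met. The borrower retains the burden for Stage I.2.
Stage I.2 (borrower, a substantially-more-likely showing, weight is at least 72): (b) 72 ≥ 72 — meets; (c) net 91−18=73 ≥ 72 — meets.
  All elements met at the final stage.
All stages carried — the borrower prevails on this issue.
— Issue II —
At Stage II.1 the borrower must meet the balance of probabilities (weight is at least 52): on (d) the weight is 52, which does reach 52, so (d) meets the standard; on (e) the weight is 58, which does reach 52, so (e) meets the standard.
  Stage II.1 carried; the burden remains with the borrower.
At Stage II.2 the borrower must meet the balance of probabilities (weight is at least 52): on (f) the weight is 51, < 52, so (f) does not meet the standard.
  The borrower does not carry Stage II.2.
The lender prevails on this issue.
Per-issue: Issue I → borrower; Issue II → lender. The borrower must prevail on every issue; overall, the lender prevails.

lender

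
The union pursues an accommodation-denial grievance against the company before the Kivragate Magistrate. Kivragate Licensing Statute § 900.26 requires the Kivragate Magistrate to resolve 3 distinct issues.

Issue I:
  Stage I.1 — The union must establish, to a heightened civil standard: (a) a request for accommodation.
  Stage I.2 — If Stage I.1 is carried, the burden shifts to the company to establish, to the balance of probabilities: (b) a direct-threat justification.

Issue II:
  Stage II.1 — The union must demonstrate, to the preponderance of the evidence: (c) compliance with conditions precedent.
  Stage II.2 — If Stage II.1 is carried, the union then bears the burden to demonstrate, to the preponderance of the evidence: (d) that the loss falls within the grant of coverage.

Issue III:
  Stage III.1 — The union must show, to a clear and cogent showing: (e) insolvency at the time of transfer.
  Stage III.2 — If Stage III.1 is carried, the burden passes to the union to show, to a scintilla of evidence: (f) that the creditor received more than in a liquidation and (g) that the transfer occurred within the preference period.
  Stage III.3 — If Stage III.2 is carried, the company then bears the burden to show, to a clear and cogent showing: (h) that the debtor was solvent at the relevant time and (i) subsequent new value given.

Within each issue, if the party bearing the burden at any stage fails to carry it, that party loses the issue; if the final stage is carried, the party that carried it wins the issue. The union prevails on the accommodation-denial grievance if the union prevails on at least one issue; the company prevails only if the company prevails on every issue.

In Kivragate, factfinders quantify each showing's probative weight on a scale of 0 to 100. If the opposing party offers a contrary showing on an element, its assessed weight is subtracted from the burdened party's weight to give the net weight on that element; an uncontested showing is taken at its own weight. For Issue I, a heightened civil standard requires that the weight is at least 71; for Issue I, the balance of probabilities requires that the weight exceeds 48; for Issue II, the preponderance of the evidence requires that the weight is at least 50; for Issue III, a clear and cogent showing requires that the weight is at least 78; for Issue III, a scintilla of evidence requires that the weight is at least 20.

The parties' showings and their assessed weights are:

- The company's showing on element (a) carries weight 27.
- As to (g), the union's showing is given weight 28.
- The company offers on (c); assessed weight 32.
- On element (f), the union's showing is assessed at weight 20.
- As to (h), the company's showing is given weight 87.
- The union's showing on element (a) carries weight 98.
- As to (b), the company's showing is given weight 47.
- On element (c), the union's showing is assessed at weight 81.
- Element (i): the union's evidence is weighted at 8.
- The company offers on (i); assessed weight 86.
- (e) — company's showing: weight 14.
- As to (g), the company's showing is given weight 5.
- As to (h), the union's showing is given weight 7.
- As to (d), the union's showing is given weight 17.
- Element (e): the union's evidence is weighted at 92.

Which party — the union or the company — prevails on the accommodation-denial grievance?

— Issue I —
Stage I.1 — burden on union; standard: a heightened civil standard (weight is at least 71).
    (a): 98 − 27 = 71 ≥ 71 [met]
  Stage I.1 carried; the burden shifts to the company.
Stage I.2 — burden on company; standard: the balance of probabilities (weight exceeds 48).
    (b): 47 ≤ 48 [not met]
  Stage I.2 not carried; the company fails its burden.
The union prevails on this issue.
— Issue II —
Stage II.1 (union, the preponderance of the evidence, weight is at least 50): (c) net 81−32=49 < 50 — fails.
  Not every element is met, so the union fails to carry Stage II.1.
The analysis ends at Stage II.1; the company prevails on this issue.
— Issue III —
Stage III.1 (union, a clear and cogent showing, weight is at least 78): (e) net 92−14=78 ≥ 78 — meets.
  Stage III.1 carried; the burden remains with the union.
Stage III.2 (union, a scintilla of evidence, weight is at least 20): (f) 20 ≥ 20 — meets; (g) net 28−5=23 ≥ 20 — meets.
  All elements met. The burden passes to the company.
Stage III.3 (company, a clear and cogent showing, weight is at least 78): (h) net 87−7=80 ≥ 78 — meets; (i) net 86−8=78 ≥ 78 — meets.
  All elements met at the final stage.
Every stage carried; the company prevails on this issue.
Per-issue: Issue I → union; Issue II → company; Issue III → company. The union must prevail on at least one issue; overall, the union prevails.

union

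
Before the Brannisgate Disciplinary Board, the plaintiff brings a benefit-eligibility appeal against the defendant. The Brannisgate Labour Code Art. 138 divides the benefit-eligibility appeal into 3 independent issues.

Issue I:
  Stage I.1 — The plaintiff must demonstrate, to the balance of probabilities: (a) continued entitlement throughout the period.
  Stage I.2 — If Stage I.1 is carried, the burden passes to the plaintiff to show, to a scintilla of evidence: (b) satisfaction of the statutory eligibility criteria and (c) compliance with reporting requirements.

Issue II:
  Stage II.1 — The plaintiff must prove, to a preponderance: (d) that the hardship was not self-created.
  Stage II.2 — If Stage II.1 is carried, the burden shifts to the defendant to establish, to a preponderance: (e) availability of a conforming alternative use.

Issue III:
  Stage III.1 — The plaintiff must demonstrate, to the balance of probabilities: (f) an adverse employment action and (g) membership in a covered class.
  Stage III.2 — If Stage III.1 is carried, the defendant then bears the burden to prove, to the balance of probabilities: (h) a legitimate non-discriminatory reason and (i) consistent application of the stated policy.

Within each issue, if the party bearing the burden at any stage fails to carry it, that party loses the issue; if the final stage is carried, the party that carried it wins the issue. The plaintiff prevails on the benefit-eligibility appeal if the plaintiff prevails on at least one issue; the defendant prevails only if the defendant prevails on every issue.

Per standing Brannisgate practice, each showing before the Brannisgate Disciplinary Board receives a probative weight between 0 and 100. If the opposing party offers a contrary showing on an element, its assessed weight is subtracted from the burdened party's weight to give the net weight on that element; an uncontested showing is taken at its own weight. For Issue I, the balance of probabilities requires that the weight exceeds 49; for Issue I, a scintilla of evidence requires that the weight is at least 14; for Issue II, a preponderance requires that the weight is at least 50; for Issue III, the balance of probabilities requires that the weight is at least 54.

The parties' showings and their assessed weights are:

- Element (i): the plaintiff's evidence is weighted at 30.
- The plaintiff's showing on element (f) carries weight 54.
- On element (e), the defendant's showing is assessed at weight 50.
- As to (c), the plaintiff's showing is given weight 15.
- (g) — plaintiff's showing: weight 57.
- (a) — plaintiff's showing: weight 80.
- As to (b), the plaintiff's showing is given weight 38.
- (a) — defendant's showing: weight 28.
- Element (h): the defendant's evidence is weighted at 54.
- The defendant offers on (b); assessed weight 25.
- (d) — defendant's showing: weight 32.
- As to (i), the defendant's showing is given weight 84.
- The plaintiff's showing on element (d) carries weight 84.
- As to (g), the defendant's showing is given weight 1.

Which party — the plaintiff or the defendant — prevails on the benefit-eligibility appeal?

— Issue I —
Stage I.1 — burden on plaintiff; standard: the balance of probabilities (weight exceeds 49).
    (a): 80 − 28 = 52 > 49 [met]
  All elements met. The plaintiff retains the burden for Stage I.2.
Stage I.2 — burden on plaintiff; standard: a scintilla of evidence (weight is at least 14).
    (b): 38 − 25 = 13 < 14 [not met]
    (c): 15 ≥ 14 [met]
  Stage I.2 not carried; the plaintiff fails its burden.
The defendant prevails on this issue.
— Issue II —
Stage II.1 — burden on plaintiff; standard: a preponderance (weight is at least 50).
    (d): 84 − 32 = 52 ≥ 50 [met]
  Stage II.1 is satisfied; the onus moves to the defendant.
Stage II.2 — burden on defendant; standard: a preponderance (weight is at least 50).
    (e): 50 ≥ 50 [met]
  Stage II.2 carried; the final stage is satisfied.
With every stage satisfied, the defendant prevails on this issue.
— Issue III —
At Stage III.1 the plaintiff must meet the balance of probabilities (weight is at least 54): on (f) the weight is 54, ≥ 54, so (f) meets the standard; on (g) the weight is 57 less the opposing 1 gives net 56, ≥ 54, so (g) meets the standard.
  Stage III.1 carried; the burden shifts to the defendant.
At Stage III.2 the defendant must meet the balance of probabilities (weight is at least 54): on (h) the weight is 54, which does reach 54, so (h) meets the standard; on (i) the weight is 84 less the opposing 30 gives net 54, which does reach 54, so (i) meets the standard.
  Stage III.2 carried; the final stage is satisfied.
All stages carried — the defendant prevails on this issue.
Per-issue: Issue I → defendant; Issue II → defendant; Issue III → defendant. The plaintiff must prevail on at least one issue; overall, the defendant prevails.

defendant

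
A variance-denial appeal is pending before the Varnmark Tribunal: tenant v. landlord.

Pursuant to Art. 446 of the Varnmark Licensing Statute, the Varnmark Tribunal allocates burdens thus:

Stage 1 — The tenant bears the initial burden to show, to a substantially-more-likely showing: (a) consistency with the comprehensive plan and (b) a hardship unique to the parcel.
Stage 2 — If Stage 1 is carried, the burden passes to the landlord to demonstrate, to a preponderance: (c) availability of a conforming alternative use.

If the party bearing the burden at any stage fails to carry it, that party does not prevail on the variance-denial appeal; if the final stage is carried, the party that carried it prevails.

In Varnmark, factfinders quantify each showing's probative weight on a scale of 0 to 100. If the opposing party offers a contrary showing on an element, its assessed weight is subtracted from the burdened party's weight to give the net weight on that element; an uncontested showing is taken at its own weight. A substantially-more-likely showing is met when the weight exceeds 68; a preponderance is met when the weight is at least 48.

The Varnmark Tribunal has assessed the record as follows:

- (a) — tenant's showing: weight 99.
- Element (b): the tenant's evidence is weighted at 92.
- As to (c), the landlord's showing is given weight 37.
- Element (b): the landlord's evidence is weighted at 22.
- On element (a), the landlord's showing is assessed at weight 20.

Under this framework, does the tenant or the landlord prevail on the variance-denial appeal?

Stage 1 — burden on tenant; standard: a substantially-more-likely showing (weight exceeds 68).
    (a): 99 − 20 = 79 > 68 [met]
    (b): 92 − 22 = 70 > 68 [met]
  All elements met. The burden passes to the landlord.
Stage 2 — burden on landlord; standard: a preponderance (weight is at least 48).
    (c): 37 < 48 [not met]
  Stage 2 not carried; the landlord fails its burden.
So the tenant prevails.

tenant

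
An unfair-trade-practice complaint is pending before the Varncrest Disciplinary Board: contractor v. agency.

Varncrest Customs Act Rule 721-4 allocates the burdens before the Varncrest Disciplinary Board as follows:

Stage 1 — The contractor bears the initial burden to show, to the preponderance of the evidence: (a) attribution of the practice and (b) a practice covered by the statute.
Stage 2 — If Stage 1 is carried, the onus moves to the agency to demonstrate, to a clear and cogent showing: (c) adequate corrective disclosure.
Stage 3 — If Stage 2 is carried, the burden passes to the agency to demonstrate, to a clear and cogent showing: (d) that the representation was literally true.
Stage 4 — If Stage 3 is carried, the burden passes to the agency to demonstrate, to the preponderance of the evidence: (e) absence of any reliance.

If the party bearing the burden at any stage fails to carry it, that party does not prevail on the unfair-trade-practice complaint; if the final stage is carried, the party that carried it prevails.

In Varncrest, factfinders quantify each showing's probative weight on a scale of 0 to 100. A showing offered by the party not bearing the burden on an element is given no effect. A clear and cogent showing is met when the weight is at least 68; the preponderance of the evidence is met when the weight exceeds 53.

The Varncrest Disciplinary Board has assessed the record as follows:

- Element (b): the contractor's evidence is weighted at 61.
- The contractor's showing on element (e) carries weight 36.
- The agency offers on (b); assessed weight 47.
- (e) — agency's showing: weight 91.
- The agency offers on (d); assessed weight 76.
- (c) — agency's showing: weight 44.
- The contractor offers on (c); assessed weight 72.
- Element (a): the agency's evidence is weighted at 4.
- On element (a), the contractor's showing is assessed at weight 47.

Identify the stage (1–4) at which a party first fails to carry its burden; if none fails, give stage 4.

At Stage 1 the contractor must meet the preponderance of the evidence (weight exceeds 53): on (a) the weight is 47 (the agency's 4 is given no effect), which does not exceed 53, so (a) does not meet the standard; on (b) the weight is 61 (the agency's 47 is given no effect), which does exceed 53, so (b) meets the standard.
  Not every element is met, so the contractor fails to carry Stage 1.
So the agency prevails.

stage 1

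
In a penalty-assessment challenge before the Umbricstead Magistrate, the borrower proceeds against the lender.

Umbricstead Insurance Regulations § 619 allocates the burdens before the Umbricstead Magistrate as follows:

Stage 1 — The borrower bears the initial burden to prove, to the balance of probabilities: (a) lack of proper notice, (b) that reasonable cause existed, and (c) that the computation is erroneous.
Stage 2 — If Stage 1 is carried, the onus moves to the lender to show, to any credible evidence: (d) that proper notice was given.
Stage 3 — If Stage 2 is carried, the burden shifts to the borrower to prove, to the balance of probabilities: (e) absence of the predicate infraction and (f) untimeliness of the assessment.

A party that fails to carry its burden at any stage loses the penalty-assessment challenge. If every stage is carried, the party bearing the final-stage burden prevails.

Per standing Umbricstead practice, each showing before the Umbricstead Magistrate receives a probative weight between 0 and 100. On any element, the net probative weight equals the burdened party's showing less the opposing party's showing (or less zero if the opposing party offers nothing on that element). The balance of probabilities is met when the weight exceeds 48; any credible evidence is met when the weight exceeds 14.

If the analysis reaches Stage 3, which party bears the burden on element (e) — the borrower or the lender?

Stage 3's rule assigns the burden to the borrower (to the balance of probabilities).

borrower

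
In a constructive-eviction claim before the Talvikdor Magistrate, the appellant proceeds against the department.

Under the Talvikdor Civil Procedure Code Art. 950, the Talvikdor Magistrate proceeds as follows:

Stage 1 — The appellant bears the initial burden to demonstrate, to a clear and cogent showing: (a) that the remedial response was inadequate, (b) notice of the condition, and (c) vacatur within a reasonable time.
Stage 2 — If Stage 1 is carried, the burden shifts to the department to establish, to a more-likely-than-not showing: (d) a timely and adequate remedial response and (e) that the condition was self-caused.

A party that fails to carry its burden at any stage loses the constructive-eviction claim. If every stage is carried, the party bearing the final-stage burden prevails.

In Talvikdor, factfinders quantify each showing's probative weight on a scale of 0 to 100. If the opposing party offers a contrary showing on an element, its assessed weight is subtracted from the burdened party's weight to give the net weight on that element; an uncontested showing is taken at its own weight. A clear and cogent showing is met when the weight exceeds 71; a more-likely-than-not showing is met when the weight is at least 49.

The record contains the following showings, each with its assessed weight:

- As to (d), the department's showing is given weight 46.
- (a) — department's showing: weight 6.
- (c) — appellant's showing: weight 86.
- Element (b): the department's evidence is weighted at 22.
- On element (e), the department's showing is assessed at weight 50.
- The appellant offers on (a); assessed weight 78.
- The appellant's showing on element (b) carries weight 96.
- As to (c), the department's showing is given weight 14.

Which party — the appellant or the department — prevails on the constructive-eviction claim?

appellant

Stage 1 — burden on appellant; standard: a clear and cogent showing (weight exceeds 71).
    (a): 78 − 6 = 72 > 71 [met]
    (b): 96 − 22 = 74 > 71 [met]
    (c): 86 − 14 = 72 > 71 [met]
  All elements met. The burden passes to the department.
Stage 2 — burden on department; standard: a more-likely-than-not showing (weight is at least 49).
    (d): 46 < 49 [not met]
    (e): 50 ≥ 49 [met]
  Stage 2 not carried; the department fails its burden.
The appellant prevails.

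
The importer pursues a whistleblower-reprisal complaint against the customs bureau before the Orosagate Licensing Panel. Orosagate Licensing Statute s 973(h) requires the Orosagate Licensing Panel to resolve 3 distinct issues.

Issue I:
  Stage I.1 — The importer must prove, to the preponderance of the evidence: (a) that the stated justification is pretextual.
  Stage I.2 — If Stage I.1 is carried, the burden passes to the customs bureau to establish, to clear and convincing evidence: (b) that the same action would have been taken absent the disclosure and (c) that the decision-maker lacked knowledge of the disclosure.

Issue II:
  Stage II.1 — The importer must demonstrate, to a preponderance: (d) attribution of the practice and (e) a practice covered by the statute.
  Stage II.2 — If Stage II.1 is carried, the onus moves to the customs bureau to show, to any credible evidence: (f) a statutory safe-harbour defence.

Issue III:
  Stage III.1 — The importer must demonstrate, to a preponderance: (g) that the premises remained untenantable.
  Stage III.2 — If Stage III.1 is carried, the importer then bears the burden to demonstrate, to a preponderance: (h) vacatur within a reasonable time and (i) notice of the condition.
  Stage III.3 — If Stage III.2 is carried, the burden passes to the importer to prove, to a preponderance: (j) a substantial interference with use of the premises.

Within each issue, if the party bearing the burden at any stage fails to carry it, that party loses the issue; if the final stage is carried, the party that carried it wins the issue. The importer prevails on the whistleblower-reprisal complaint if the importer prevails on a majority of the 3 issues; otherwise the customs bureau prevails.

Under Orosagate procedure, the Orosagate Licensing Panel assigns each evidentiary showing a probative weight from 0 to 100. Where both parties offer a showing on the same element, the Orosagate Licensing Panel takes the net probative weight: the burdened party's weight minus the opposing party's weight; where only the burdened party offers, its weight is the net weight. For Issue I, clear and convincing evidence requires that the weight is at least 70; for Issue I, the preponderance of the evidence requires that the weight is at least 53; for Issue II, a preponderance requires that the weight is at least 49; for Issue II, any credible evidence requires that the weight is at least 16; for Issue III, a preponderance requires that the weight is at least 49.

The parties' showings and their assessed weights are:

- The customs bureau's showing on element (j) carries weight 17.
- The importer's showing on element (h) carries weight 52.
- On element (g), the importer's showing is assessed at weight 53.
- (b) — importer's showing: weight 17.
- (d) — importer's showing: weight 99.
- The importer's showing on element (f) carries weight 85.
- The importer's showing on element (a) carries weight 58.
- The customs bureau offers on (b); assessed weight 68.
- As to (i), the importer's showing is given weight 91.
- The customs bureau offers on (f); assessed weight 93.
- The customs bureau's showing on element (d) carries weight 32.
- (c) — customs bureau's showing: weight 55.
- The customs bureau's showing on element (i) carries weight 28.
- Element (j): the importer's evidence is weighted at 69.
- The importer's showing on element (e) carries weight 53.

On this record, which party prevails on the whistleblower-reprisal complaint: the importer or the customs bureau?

importer

— Issue I —
Stage I.1 — burden on importer; standard: the preponderance of the evidence (weight is at least 53).
    (a): 58 ≥ 53 [met]
  Stage I.1 carried; the burden shifts to the customs bureau.
Stage I.2 — burden on customs bureau; standard: clear and convincing evidence (weight is at least 70).
    (b): 68 − 17 = 51 < 70 [not met]
    (c): 55 < 70 [not met]
  The customs bureau does not carry Stage I.2.
The analysis ends at Stage I.2; the importer prevails on this issue.
— Issue II —
Stage II.1 — burden on importer; standard: a preponderance (weight is at least 49).
    (d): 99 − 32 = 67 ≥ 49 [met]
    (e): 53 ≥ 49 [met]
  All elements met. The burden passes to the customs bureau.
Stage II.2 — burden on customs bureau; standard: any credible evidence (weight is at least 16).
    (f): 93 − 85 = 8 < 16 [not met]
  Not every element is met, so the customs bureau fails to carry Stage II.2.
So the importer prevails on this issue.
— Issue III —
Stage III.1 (importer, a preponderance, weight is at least 49): (g) 53 ≥ 49 — meets.
  Stage III.1 carried; the burden remains with the importer.
Stage III.2 (importer, a preponderance, weight is at least 49): (h) 52 ≥ 49 — meets; (i) net 91−28=63 ≥ 49 — meets.
  Stage III.2 carried; the burden remains with the importer.
Stage III.3 (importer, a preponderance, weight is at least 49): (j) net 69−17=52 ≥ 49 — meets.
  All elements met at the final stage.
With every stage satisfied, the importer prevails on this issue.
Per-issue: Issue I → importer; Issue II → importer; Issue III → importer. The importer must prevail on a majority of issues; overall, the importer prevails.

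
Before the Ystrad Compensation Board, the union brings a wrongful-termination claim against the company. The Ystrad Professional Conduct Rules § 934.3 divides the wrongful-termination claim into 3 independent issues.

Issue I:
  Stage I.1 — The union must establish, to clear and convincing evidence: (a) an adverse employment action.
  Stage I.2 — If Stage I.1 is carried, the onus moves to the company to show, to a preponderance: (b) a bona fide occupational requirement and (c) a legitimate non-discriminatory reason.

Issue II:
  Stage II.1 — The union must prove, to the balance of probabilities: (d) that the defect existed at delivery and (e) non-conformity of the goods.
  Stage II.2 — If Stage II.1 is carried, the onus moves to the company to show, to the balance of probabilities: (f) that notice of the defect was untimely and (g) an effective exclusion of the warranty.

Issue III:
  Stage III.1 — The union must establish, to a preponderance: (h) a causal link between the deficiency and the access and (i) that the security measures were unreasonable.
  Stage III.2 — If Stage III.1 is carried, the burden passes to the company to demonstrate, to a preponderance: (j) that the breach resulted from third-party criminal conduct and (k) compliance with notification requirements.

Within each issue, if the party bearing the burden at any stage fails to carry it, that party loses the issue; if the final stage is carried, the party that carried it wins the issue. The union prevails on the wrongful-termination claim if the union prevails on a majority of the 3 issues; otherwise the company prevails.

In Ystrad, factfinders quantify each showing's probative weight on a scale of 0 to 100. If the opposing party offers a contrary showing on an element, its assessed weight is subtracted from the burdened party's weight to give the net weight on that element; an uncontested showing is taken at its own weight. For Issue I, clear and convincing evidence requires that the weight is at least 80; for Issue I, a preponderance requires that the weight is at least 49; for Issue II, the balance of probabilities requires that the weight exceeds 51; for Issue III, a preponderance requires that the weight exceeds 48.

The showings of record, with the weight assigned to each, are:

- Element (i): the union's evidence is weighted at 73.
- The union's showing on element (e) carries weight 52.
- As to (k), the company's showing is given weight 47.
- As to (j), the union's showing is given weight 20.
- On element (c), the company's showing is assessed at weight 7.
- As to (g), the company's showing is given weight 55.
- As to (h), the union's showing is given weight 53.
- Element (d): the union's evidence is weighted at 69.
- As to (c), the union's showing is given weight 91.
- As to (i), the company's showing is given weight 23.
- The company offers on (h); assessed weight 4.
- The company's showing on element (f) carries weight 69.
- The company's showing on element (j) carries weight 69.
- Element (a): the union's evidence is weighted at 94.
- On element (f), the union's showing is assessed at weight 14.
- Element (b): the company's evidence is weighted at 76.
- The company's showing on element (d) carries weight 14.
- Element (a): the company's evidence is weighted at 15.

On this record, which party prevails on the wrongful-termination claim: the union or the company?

— Issue I —
At Stage I.1 the union must meet clear and convincing evidence (weight is at least 80): on (a) the weight is 94 less the opposing 15 gives net 79, < 80, so (a) does not meet the standard.
  The union does not carry Stage I.1.
The analysis ends at Stage I.1; the company prevails on this issue.
— Issue II —
At Stage II.1 the union must meet the balance of probabilities (weight exceeds 51): on (d) the weight is 69 less the opposing 14 gives net 55, > 51, so (d) meets the standard; on (e) the weight is 52, > 51, so (e) meets the standard.
  Stage II.1 is satisfied; the onus moves to the company.
At Stage II.2 the company must meet the balance of probabilities (weight exceeds 51): on (f) the weight is 69 less the opposing 14 gives net 55, > 51, so (f) meets the standard; on (g) the weight is 55, > 51, so (g) meets the standard.
  All elements met at the final stage.
Every stage carried; the company prevails on this issue.
— Issue III —
At Stage III.1 the union must meet a preponderance (weight exceeds 48): on (h) the weight is 53 less the opposing 4 gives net 49, > 48, so (h) meets the standard; on (i) the weight is 73 less the opposing 23 gives net 50, > 48, so (i) meets the standard.
  Stage III.1 carried; the burden shifts to the company.
At Stage III.2 the company must meet a preponderance (weight exceeds 48): on (j) the weight is 69 less the opposing 20 gives net 49, which does exceed 48, so (j) meets the standard; on (k) the weight is 47, ≤ 48, so (k) does not meet the standard.
  The company does not carry Stage III.2.
The union prevails on this issue.
Per-issue: Issue I → company; Issue II → company; Issue III → union. The union must prevail on a majority of issues; overall, the company prevails.

company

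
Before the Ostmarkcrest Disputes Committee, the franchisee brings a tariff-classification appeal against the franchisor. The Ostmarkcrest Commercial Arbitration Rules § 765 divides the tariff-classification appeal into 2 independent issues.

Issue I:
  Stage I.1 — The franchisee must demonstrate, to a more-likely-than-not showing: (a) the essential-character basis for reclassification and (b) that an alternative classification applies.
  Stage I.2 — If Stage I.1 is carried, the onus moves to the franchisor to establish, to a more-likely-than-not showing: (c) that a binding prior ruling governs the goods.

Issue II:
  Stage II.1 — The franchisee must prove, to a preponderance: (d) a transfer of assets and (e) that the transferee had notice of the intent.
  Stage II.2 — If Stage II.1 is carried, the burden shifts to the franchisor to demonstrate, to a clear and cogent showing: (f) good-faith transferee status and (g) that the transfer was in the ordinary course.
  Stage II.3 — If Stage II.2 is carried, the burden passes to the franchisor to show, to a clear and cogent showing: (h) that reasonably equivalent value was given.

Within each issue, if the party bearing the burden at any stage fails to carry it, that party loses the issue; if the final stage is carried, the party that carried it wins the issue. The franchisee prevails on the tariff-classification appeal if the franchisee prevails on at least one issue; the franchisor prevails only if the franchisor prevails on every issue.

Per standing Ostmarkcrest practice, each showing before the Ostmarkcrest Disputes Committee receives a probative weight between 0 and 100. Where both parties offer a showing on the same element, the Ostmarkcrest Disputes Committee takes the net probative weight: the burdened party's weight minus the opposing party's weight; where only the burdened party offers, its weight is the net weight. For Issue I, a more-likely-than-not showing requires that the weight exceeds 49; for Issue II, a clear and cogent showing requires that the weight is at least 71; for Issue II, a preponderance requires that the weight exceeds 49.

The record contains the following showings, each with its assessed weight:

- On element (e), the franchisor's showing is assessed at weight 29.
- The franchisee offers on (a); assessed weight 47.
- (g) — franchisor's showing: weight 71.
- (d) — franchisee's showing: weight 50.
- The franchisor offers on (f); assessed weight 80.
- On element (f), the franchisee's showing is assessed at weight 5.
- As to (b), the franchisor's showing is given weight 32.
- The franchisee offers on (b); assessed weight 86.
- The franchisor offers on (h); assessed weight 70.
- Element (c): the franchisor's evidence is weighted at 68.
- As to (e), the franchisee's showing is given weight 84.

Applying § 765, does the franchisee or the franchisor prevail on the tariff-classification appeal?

— Issue I —
At Stage I.1 the franchisee must meet a more-likely-than-not showing (weight exceeds 49): on (a) the weight is 47, which does not exceed 49, so (a) does not meet the standard; on (b) the weight is 86 less the opposing 32 gives net 54, which does exceed 49, so (b) meets the standard.
  The franchisee does not carry Stage I.1.
The franchisor prevails on this issue.
— Issue II —
At Stage II.1 the franchisee must meet a preponderance (weight exceeds 49): on (d) the weight is 50, > 49, so (d) meets the standard; on (e) the weight is 84 less the opposing 29 gives net 55, which does exceed 49, so (e) meets the standard.
  Stage II.1 is satisfied; the onus moves to the franchisor.
At Stage II.2 the franchisor must meet a clear and cogent showing (weight is at least 71): on (f) the weight is 80 less the opposing 5 gives net 75, which does reach 71, so (f) meets the standard; on (g) the weight is 71, which does reach 71, so (g) meets the standard.
  All elements met. The franchisor retains the burden for Stage II.3.
At Stage II.3 the franchisor must meet a clear and cogent showing (weight is at least 71): on (h) the weight is 70, < 71, so (h) does not meet the standard.
  Not every element is met, so the franchisor fails to carry Stage II.3.
So the franchisee prevails on this issue.
Per-issue: Issue I → franchisor; Issue II → franchisee. The franchisee must prevail on at least one issue; overall, the franchisee prevails.

franchisee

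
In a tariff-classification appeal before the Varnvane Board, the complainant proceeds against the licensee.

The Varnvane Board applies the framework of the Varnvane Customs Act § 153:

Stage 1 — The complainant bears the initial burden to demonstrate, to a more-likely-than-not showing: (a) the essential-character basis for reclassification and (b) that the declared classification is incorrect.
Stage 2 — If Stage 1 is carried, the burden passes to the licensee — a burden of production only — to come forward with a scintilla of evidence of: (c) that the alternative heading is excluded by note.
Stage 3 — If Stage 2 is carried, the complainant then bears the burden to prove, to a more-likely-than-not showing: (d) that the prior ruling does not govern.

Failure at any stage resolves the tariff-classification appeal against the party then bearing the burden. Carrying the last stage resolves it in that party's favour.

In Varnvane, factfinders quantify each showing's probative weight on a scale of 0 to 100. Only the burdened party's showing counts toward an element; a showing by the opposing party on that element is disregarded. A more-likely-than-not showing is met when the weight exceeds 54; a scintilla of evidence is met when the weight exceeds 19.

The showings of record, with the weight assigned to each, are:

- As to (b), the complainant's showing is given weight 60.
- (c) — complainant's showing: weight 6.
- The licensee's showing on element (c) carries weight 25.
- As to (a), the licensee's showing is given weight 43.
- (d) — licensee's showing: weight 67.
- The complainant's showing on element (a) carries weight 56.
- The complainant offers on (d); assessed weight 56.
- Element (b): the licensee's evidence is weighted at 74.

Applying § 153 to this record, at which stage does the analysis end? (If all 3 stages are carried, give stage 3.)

At Stage 1 the complainant must meet a more-likely-than-not showing (weight exceeds 54): on (a) the weight is 56 (the licensee's 43 is given no effect), > 54, so (a) meets the standard; on (b) the weight is 60 (the licensee's 74 is given no effect), > 54, so (b) meets the standard.
  The complainant carries Stage 1; the licensee now bears the burden.
At Stage 2 the licensee must meet a scintilla of evidence (weight exceeds 19): on (c) the weight is 25 (the complainant's 6 is given no effect), which does exceed 19, so (c) meets the standard.
  All elements met. The burden passes to the complainant.
At Stage 3 the complainant must meet a more-likely-than-not showing (weight exceeds 54): on (d) the weight is 56 (the licensee's 67 is given no effect), > 54, so (d) meets the standard.
  Stage 3 carried; the final stage is satisfied.
Every stage carried; the complainant prevails.

stage 3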